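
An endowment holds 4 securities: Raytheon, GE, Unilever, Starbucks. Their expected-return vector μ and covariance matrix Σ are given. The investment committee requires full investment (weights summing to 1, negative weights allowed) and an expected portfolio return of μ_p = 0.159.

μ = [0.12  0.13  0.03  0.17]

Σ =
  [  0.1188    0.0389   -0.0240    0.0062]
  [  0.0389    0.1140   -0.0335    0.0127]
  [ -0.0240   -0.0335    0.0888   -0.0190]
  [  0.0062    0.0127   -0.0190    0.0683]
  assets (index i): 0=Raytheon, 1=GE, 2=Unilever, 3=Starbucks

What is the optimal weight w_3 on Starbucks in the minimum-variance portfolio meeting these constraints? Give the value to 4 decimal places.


0.7337

g=Σ⁻¹μ = [0.8499  0.9995  1.5108  2.6463]
h=Σ⁻¹𝟙 = [8.4504  10.1230  21.1912  17.8870]
a=μᵀg=0.727123  b=𝟙ᵀg=6.006556  c=𝟙ᵀh=57.651580  D=ac−b²=5.841052
λ₁=(c·0.159−b)/D = (57.651580·0.159−6.006556)/5.841052 = 0.541006
λ₂=(a−b·0.159)/D = (0.727123−6.006556·0.159)/5.841052 = -0.039020
w* = 0.541006·g + -0.039020·h:
  w_0 = 0.541006·0.8499 + -0.039020·8.4504 = 0.1301  (Raytheon)
  w_1 = 0.541006·0.9995 + -0.039020·10.1230 = 0.1457  (GE)
  w_2 = 0.541006·1.5108 + -0.039020·21.1912 = -0.0095  (Unilever)
  w_3 = 0.541006·2.6463 + -0.039020·17.8870 = 0.7337  (Starbucks)
Σw_i=1.0000  μᵀw=0.1590
σ²=wᵀΣw=λ₁·μ_p+λ₂ = 0.541006·0.159 + -0.039020 = 0.047000 ≈ 0.0470


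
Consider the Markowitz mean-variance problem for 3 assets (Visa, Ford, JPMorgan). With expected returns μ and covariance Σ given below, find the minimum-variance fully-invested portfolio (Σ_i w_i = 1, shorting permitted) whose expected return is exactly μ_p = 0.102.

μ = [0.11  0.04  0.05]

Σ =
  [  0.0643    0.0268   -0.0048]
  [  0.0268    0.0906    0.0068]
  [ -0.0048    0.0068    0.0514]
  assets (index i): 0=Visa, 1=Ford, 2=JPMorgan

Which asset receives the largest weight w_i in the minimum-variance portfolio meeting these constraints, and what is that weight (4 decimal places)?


Visa (0.8347)

p=Σ⁻¹μ = [1.8835  -0.2039  1.1756]
q=Σ⁻¹𝟙 = [14.9294  5.1072  20.1738]
a=μᵀp=0.257807  b=𝟙ᵀp=2.855213  c=𝟙ᵀq=40.210379  D=ac−b²=2.214291
λ₁=(c·0.102−b)/D = (40.210379·0.102−2.855213)/2.214291 = 0.562819
λ₂=(a−b·0.102)/D = (0.257807−2.855213·0.102)/2.214291 = -0.015095
w* = 0.562819·p + -0.015095·q:
  w_0 = 0.562819·1.8835 + -0.015095·14.9294 = 0.8347  (Visa)
  w_1 = 0.562819·-0.2039 + -0.015095·5.1072 = -0.1918  (Ford)
  w_2 = 0.562819·1.1756 + -0.015095·20.1738 = 0.3571  (JPMorgan)
Σw_i=1.0000  μᵀw=0.1020
σ²=wᵀΣw=λ₁·μ_p+λ₂ = 0.562819·0.102 + -0.015095 = 0.042313 ≈ 0.0423


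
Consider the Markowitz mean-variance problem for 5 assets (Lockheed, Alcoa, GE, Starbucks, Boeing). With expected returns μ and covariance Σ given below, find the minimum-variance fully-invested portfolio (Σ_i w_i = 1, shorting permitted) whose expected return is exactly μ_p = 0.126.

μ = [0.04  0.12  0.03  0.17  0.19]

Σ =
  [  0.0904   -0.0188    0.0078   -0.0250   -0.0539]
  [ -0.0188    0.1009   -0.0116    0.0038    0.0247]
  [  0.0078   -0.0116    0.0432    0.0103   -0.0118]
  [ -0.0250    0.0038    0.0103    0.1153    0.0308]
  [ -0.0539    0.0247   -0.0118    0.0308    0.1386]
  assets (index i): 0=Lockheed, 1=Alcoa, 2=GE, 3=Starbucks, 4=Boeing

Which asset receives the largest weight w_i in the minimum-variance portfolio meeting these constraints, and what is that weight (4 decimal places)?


Lockheed (0.2923)

p=Σ⁻¹μ = [2.0123  1.1863  0.7968  1.3433  1.7113]
q=Σ⁻¹𝟙 = [21.9181  13.1741  24.8561  7.0467  13.9412]
a=μᵀp=0.800267  b=𝟙ᵀp=7.050057  c=𝟙ᵀq=80.936112  D=ac−b²=15.067204
λ₁=(c·0.126−b)/D = (80.936112·0.126−7.050057)/15.067204 = 0.208924
λ₂=(a−b·0.126)/D = (0.800267−7.050057·0.126)/15.067204 = -0.005843
w* = 0.208924·p + -0.005843·q:
  w_0 = 0.208924·2.0123 + -0.005843·21.9181 = 0.2923  (Lockheed)
  w_1 = 0.208924·1.1863 + -0.005843·13.1741 = 0.1709  (Alcoa)
  w_2 = 0.208924·0.7968 + -0.005843·24.8561 = 0.0212  (GE)
  w_3 = 0.208924·1.3433 + -0.005843·7.0467 = 0.2395  (Starbucks)
  w_4 = 0.208924·1.7113 + -0.005843·13.9412 = 0.2761  (Boeing)
Σw_i=1.0000  μᵀw=0.1260
σ²=wᵀΣw=λ₁·μ_p+λ₂ = 0.208924·0.126 + -0.005843 = 0.020481 ≈ 0.0205


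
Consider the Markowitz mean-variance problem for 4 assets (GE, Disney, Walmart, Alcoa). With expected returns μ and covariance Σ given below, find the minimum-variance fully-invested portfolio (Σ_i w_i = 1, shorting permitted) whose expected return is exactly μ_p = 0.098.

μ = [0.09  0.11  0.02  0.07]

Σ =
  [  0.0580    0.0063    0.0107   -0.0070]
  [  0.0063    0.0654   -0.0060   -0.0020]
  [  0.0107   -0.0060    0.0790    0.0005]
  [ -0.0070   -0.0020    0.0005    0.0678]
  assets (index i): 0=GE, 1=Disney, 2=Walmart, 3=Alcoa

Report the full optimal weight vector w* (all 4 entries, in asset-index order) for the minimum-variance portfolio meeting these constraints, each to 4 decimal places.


0.3833  0.4186  -0.0718  0.2698

u=Σ⁻¹μ = [1.4976  1.5904  0.1633  1.2328]
v=Σ⁻¹𝟙 = [15.4422  15.3809  11.6291  16.7115]
a=μᵀu=0.399289  b=𝟙ᵀu=4.484092  c=𝟙ᵀv=59.163782  D=ac−b²=3.516349
λ₁=(c·0.098−b)/D = (59.163782·0.098−4.484092)/3.516349 = 0.373671
λ₂=(a−b·0.098)/D = (0.399289−4.484092·0.098)/3.516349 = -0.011419
w* = 0.373671·u + -0.011419·v:
  w_0 = 0.373671·1.4976 + -0.011419·15.4422 = 0.3833  (GE)
  w_1 = 0.373671·1.5904 + -0.011419·15.3809 = 0.4186  (Disney)
  w_2 = 0.373671·0.1633 + -0.011419·11.6291 = -0.0718  (Walmart)
  w_3 = 0.373671·1.2328 + -0.011419·16.7115 = 0.2698  (Alcoa)
Σw_i=1.0000  μᵀw=0.0980
σ²=wᵀΣw=λ₁·μ_p+λ₂ = 0.373671·0.098 + -0.011419 = 0.025201 ≈ 0.0252


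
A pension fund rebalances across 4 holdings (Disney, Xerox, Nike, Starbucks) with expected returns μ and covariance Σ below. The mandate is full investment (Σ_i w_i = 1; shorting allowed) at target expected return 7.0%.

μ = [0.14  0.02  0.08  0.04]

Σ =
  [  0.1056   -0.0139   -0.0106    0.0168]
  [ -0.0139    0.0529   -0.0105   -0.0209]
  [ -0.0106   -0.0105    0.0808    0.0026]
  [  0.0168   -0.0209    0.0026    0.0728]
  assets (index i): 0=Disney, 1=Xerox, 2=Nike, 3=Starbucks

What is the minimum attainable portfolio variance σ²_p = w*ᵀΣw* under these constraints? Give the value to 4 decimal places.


u=Σ⁻¹μ = [1.5444  1.2486  1.3387  0.5037]
v=Σ⁻¹𝟙 = [12.5091  33.5534  17.7389  19.8488]
a=μᵀu=0.368430  b=𝟙ᵀu=4.635408  c=𝟙ᵀv=83.650185  D=ac−b²=9.332220
λ₁=(c·0.070−b)/D = (83.650185·0.070−4.635408)/9.332220 = 0.130741
λ₂=(a−b·0.070)/D = (0.368430−4.635408·0.070)/9.332220 = 0.004710
w* = 0.130741·u + 0.004710·v:
  w_0 = 0.130741·1.5444 + 0.004710·12.5091 = 0.2608  (Disney)
  w_1 = 0.130741·1.2486 + 0.004710·33.5534 = 0.3213  (Xerox)
  w_2 = 0.130741·1.3387 + 0.004710·17.7389 = 0.2586  (Nike)
  w_3 = 0.130741·0.5037 + 0.004710·19.8488 = 0.1593  (Starbucks)
Σw_i=1.0000  μᵀw=0.0700
σ²=wᵀΣw=λ₁·μ_p+λ₂ = 0.130741·0.070 + 0.004710 = 0.013862 ≈ 0.0139

0.0139


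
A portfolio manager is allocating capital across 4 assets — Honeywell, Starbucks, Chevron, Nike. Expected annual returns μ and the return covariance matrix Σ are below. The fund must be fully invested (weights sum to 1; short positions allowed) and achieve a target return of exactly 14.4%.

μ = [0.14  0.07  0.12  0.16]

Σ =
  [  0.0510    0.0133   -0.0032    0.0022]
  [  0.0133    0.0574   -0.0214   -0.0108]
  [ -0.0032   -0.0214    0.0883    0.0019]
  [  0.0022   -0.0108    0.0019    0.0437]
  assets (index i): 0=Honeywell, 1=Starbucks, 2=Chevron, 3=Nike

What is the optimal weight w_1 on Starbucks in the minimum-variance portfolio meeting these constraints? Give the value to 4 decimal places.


p=Σ⁻¹μ = [2.1204  2.1836  1.8787  4.0125]
q=Σ⁻¹𝟙 = [12.6429  26.3025  17.5556  27.9839]
a=μᵀp=1.317166  b=𝟙ᵀp=10.195292  c=𝟙ᵀq=84.485026  D=ac−b²=7.336845
λ₁=(c·0.144−b)/D = (84.485026·0.144−10.195292)/7.336845 = 0.268583
λ₂=(a−b·0.144)/D = (1.317166−10.195292·0.144)/7.336845 = -0.020575
w* = 0.268583·p + -0.020575·q:
  w_0 = 0.268583·2.1204 + -0.020575·12.6429 = 0.3094  (Honeywell)
  w_1 = 0.268583·2.1836 + -0.020575·26.3025 = 0.0453  (Starbucks)
  w_2 = 0.268583·1.8787 + -0.020575·17.5556 = 0.1434  (Chevron)
  w_3 = 0.268583·4.0125 + -0.020575·27.9839 = 0.5019  (Nike)
Σw_i=1.0000  μᵀw=0.1440
σ²=wᵀΣw=λ₁·μ_p+λ₂ = 0.268583·0.144 + -0.020575 = 0.018101 ≈ 0.0181

0.0453


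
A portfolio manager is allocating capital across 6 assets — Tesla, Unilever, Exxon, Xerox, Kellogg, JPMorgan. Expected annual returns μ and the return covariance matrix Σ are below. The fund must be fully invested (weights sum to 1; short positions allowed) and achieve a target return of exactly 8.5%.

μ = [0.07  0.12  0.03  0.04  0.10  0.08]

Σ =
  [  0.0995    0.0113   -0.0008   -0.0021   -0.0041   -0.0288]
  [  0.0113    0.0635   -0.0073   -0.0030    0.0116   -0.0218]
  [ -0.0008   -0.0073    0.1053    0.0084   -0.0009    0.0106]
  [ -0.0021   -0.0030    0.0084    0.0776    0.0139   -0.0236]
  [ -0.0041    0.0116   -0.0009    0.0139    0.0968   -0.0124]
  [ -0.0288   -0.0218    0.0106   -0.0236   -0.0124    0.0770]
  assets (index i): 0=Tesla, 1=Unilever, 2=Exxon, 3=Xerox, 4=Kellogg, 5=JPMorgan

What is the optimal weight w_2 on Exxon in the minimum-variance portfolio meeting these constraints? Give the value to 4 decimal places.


x=Σ⁻¹μ = [1.2892  2.5110  0.0931  1.3101  0.9549  2.7746]
y=Σ⁻¹𝟙 = [18.0820  24.2993  6.1796  22.3449  9.4070  34.1425]
a=μᵀx=0.764222  b=𝟙ᵀx=8.932932  c=𝟙ᵀy=114.455208  D=ac−b²=7.671896
λ₁=(c·0.085−b)/D = (114.455208·0.085−8.932932)/7.671896 = 0.103724
λ₂=(a−b·0.085)/D = (0.764222−8.932932·0.085)/7.671896 = 0.000642
w* = 0.103724·x + 0.000642·y:
  w_0 = 0.103724·1.2892 + 0.000642·18.0820 = 0.1453  (Tesla)
  w_1 = 0.103724·2.5110 + 0.000642·24.2993 = 0.2760  (Unilever)
  w_2 = 0.103724·0.0931 + 0.000642·6.1796 = 0.0136  (Exxon)
  w_3 = 0.103724·1.3101 + 0.000642·22.3449 = 0.1502  (Xerox)
  w_4 = 0.103724·0.9549 + 0.000642·9.4070 = 0.1051  (Kellogg)
  w_5 = 0.103724·2.7746 + 0.000642·34.1425 = 0.3097  (JPMorgan)
Σw_i=1.0000  μᵀw=0.0850
σ²=wᵀΣw=λ₁·μ_p+λ₂ = 0.103724·0.085 + 0.000642 = 0.009458 ≈ 0.0095

0.0136


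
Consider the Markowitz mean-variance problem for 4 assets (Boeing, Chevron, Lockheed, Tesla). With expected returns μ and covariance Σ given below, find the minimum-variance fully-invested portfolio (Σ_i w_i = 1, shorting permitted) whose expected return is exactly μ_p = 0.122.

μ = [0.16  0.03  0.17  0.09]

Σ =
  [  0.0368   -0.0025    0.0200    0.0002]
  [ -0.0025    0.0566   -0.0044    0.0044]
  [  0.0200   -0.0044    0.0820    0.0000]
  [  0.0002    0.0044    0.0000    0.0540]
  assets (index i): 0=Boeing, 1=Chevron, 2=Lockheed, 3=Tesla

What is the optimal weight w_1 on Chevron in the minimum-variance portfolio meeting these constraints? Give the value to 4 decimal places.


g=Σ⁻¹μ = [3.7330  0.6638  1.1983  1.5988]
h=Σ⁻¹𝟙 = [24.3835  17.9869  7.2131  16.9626]
a=μᵀg=0.964790  b=𝟙ᵀg=7.193828  c=𝟙ᵀh=66.546138  D=ac−b²=12.451896
λ₁=(c·0.122−b)/D = (66.546138·0.122−7.193828)/12.451896 = 0.074270
λ₂=(a−b·0.122)/D = (0.964790−7.193828·0.122)/12.451896 = 0.006998
w* = 0.074270·g + 0.006998·h:
  w_0 = 0.074270·3.7330 + 0.006998·24.3835 = 0.4479  (Boeing)
  w_1 = 0.074270·0.6638 + 0.006998·17.9869 = 0.1752  (Chevron)
  w_2 = 0.074270·1.1983 + 0.006998·7.2131 = 0.1395  (Lockheed)
  w_3 = 0.074270·1.5988 + 0.006998·16.9626 = 0.2375  (Tesla)
Σw_i=1.0000  μᵀw=0.1220
σ²=wᵀΣw=λ₁·μ_p+λ₂ = 0.074270·0.122 + 0.006998 = 0.016059 ≈ 0.0161

0.1752


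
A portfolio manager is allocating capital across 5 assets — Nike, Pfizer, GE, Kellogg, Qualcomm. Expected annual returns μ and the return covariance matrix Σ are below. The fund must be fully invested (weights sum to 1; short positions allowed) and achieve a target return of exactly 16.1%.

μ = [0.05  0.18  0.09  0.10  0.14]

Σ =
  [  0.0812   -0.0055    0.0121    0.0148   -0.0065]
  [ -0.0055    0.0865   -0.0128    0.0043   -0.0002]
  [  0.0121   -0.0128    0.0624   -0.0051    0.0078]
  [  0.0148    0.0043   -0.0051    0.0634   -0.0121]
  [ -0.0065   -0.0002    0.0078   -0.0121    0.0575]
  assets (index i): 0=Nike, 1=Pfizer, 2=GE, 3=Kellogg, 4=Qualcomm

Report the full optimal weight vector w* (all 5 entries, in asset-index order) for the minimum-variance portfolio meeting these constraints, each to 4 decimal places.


-0.1799  0.4623  0.1207  0.1911  0.4058

x=Σ⁻¹μ = [0.3745  2.2581  1.6602  1.9811  2.6767]
y=Σ⁻¹𝟙 = [9.2185  13.6743  15.9911  17.8082  20.0592]
a=μᵀx=1.147448  b=𝟙ᵀx=8.950599  c=𝟙ᵀy=76.751240  D=ac−b²=7.954878
λ₁=(c·0.161−b)/D = (76.751240·0.161−8.950599)/7.954878 = 0.428209
λ₂=(a−b·0.161)/D = (1.147448−8.950599·0.161)/7.954878 = -0.036908
w* = 0.428209·x + -0.036908·y:
  w_0 = 0.428209·0.3745 + -0.036908·9.2185 = -0.1799  (Nike)
  w_1 = 0.428209·2.2581 + -0.036908·13.6743 = 0.4623  (Pfizer)
  w_2 = 0.428209·1.6602 + -0.036908·15.9911 = 0.1207  (GE)
  w_3 = 0.428209·1.9811 + -0.036908·17.8082 = 0.1911  (Kellogg)
  w_4 = 0.428209·2.6767 + -0.036908·20.0592 = 0.4058  (Qualcomm)
Σw_i=1.0000  μᵀw=0.1610
σ²=wᵀΣw=λ₁·μ_p+λ₂ = 0.428209·0.161 + -0.036908 = 0.032034 ≈ 0.0320


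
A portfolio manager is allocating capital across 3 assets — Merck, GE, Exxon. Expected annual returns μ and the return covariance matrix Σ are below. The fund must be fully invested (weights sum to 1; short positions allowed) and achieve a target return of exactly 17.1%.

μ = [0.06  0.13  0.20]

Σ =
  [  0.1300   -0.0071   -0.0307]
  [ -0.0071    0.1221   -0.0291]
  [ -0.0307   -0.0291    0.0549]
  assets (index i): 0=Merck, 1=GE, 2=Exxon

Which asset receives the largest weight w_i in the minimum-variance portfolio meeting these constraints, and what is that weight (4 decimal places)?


Exxon (0.6754)

u=Σ⁻¹μ = [2.0754  2.6672  6.2173]
v=Σ⁻¹𝟙 = [17.5880  18.1966  37.6953]
a=μᵀu=1.714719  b=𝟙ᵀu=10.959914  c=𝟙ᵀv=73.480011  D=ac−b²=5.877878
λ₁=(c·0.171−b)/D = (73.480011·0.171−10.959914)/5.877878 = 0.273086
λ₂=(a−b·0.171)/D = (1.714719−10.959914·0.171)/5.877878 = -0.027123
w* = 0.273086·u + -0.027123·v:
  w_0 = 0.273086·2.0754 + -0.027123·17.5880 = 0.0897  (Merck)
  w_1 = 0.273086·2.6672 + -0.027123·18.1966 = 0.2348  (GE)
  w_2 = 0.273086·6.2173 + -0.027123·37.6953 = 0.6754  (Exxon)
Σw_i=1.0000  μᵀw=0.1710
σ²=wᵀΣw=λ₁·μ_p+λ₂ = 0.273086·0.171 + -0.027123 = 0.019575 ≈ 0.0196


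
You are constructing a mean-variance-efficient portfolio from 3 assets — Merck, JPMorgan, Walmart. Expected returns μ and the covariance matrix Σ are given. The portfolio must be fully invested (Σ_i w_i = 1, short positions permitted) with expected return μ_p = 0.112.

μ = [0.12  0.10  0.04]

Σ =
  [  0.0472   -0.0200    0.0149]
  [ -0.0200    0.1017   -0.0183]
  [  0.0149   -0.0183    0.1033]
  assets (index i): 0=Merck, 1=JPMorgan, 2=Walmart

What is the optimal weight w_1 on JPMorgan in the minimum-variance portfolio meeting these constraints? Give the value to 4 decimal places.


0.3274

u=Σ⁻¹μ = [3.1701  1.6466  0.2217]
v=Σ⁻¹𝟙 = [25.3233  16.4210  8.9369]
a=μᵀu=0.553939  b=𝟙ᵀu=5.038367  c=𝟙ᵀv=50.681186  D=ac−b²=2.689137
λ₁=(c·0.112−b)/D = (50.681186·0.112−5.038367)/2.689137 = 0.237223
λ₂=(a−b·0.112)/D = (0.553939−5.038367·0.112)/2.689137 = -0.003852
w* = 0.237223·u + -0.003852·v:
  w_0 = 0.237223·3.1701 + -0.003852·25.3233 = 0.6545  (Merck)
  w_1 = 0.237223·1.6466 + -0.003852·16.4210 = 0.3274  (JPMorgan)
  w_2 = 0.237223·0.2217 + -0.003852·8.9369 = 0.0182  (Walmart)
Σw_i=1.0000  μᵀw=0.1120
σ²=wᵀΣw=λ₁·μ_p+λ₂ = 0.237223·0.112 + -0.003852 = 0.022717 ≈ 0.0227


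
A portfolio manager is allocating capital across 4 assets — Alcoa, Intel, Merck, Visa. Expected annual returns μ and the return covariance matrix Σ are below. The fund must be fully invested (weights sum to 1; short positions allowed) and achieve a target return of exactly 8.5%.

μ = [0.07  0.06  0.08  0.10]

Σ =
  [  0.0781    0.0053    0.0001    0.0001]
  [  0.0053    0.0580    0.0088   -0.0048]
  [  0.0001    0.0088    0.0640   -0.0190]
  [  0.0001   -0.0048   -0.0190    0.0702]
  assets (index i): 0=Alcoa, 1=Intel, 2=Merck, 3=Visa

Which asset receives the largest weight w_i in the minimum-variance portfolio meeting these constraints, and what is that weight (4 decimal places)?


Visa (0.4187)

u=Σ⁻¹μ = [0.8332  0.8602  1.7076  1.9443]
v=Σ⁻¹𝟙 = [11.7423  14.8868  19.6661  20.5689]
a=μᵀu=0.440979  b=𝟙ᵀu=5.345354  c=𝟙ᵀv=66.864184  D=ac−b²=0.912890
λ₁=(c·0.085−b)/D = (66.864184·0.085−5.345354)/0.912890 = 0.370364
λ₂=(a−b·0.085)/D = (0.440979−5.345354·0.085)/0.912890 = -0.014652
w* = 0.370364·u + -0.014652·v:
  w_0 = 0.370364·0.8332 + -0.014652·11.7423 = 0.1365  (Alcoa)
  w_1 = 0.370364·0.8602 + -0.014652·14.8868 = 0.1004  (Intel)
  w_2 = 0.370364·1.7076 + -0.014652·19.6661 = 0.3443  (Merck)
  w_3 = 0.370364·1.9443 + -0.014652·20.5689 = 0.4187  (Visa)
Σw_i=1.0000  μᵀw=0.0850
σ²=wᵀΣw=λ₁·μ_p+λ₂ = 0.370364·0.085 + -0.014652 = 0.016828 ≈ 0.0168


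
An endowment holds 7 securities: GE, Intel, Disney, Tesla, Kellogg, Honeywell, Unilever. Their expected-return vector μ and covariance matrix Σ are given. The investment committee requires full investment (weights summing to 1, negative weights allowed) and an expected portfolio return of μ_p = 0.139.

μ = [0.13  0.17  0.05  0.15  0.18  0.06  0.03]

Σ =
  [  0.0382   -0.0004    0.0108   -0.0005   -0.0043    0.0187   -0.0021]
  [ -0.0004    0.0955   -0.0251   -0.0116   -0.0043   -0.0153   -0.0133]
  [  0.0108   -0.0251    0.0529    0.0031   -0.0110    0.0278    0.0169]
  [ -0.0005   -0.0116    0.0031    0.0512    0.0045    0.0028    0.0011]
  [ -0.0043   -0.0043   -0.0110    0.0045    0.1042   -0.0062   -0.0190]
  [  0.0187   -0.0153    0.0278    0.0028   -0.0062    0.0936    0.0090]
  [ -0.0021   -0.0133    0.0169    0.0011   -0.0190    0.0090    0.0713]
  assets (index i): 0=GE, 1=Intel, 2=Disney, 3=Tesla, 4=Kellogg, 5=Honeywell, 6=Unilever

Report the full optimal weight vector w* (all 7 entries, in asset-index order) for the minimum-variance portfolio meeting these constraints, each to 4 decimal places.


g=Σ⁻¹μ = [3.4121  2.8544  1.5258  3.3003  2.2261  -0.0984  1.2468]
h=Σ⁻¹𝟙 = [22.6035  21.9836  19.7495  21.6103  15.9718  2.6047  17.7045]
a=μᵀg=1.932347  b=𝟙ᵀg=14.467026  c=𝟙ᵀh=122.227949  D=ac−b²=26.891928
λ₁=(c·0.139−b)/D = (122.227949·0.139−14.467026)/26.891928 = 0.093807
λ₂=(a−b·0.139)/D = (1.932347−14.467026·0.139)/26.891928 = -0.002922
w* = 0.093807·g + -0.002922·h:
  w_0 = 0.093807·3.4121 + -0.002922·22.6035 = 0.2540  (GE)
  w_1 = 0.093807·2.8544 + -0.002922·21.9836 = 0.2035  (Intel)
  w_2 = 0.093807·1.5258 + -0.002922·19.7495 = 0.0854  (Disney)
  w_3 = 0.093807·3.3003 + -0.002922·21.6103 = 0.2465  (Tesla)
  w_4 = 0.093807·2.2261 + -0.002922·15.9718 = 0.1622  (Kellogg)
  w_5 = 0.093807·-0.0984 + -0.002922·2.6047 = -0.0168  (Honeywell)
  w_6 = 0.093807·1.2468 + -0.002922·17.7045 = 0.0652  (Unilever)
Σw_i=1.0000  μᵀw=0.1390
σ²=wᵀΣw=λ₁·μ_p+λ₂ = 0.093807·0.139 + -0.002922 = 0.010118 ≈ 0.0101

0.2540  0.2035  0.0854  0.2465  0.1622  -0.0168  0.0652


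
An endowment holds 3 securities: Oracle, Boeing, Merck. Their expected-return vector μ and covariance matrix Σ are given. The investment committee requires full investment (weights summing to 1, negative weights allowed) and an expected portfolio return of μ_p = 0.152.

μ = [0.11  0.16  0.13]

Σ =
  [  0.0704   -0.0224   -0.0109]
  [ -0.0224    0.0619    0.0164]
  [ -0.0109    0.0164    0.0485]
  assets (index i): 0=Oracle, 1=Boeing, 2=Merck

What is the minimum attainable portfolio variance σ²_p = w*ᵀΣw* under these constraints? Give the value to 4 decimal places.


g=Σ⁻¹μ = [2.8792  3.0153  2.3079]
h=Σ⁻¹𝟙 = [23.3987  19.5148  19.2784]
a=μᵀg=1.099187  b=𝟙ᵀg=8.202409  c=𝟙ᵀh=62.191838  D=ac−b²=1.080924
λ₁=(c·0.152−b)/D = (62.191838·0.152−8.202409)/1.080924 = 1.157113
λ₂=(a−b·0.152)/D = (1.099187−8.202409·0.152)/1.080924 = -0.136531
w* = 1.157113·g + -0.136531·h:
  w_0 = 1.157113·2.8792 + -0.136531·23.3987 = 0.1370  (Oracle)
  w_1 = 1.157113·3.0153 + -0.136531·19.5148 = 0.8246  (Boeing)
  w_2 = 1.157113·2.3079 + -0.136531·19.2784 = 0.0384  (Merck)
Σw_i=1.0000  μᵀw=0.1520
σ²=wᵀΣw=λ₁·μ_p+λ₂ = 1.157113·0.152 + -0.136531 = 0.039350 ≈ 0.0394

0.0394


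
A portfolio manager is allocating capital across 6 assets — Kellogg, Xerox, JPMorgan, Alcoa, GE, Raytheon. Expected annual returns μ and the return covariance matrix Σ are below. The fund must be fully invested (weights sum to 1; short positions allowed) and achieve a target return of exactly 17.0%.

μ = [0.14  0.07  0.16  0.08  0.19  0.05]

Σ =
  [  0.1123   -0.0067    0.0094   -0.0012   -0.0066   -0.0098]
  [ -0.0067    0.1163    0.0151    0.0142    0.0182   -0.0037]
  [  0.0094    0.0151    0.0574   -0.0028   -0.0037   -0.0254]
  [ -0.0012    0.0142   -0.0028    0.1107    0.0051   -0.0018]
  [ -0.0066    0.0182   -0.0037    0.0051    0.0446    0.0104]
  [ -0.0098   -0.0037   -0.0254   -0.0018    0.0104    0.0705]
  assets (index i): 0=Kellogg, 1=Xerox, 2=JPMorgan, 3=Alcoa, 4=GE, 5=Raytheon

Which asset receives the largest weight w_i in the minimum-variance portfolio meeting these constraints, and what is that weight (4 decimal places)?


GE (0.5115)

u=Σ⁻¹μ = [1.3114  -0.5574  3.7360  0.7187  4.5465  1.5559]
v=Σ⁻¹𝟙 = [9.9875  2.3587  26.9320  9.0254  18.8097  22.8553]
a=μᵀu=1.741463  b=𝟙ᵀu=11.311118  c=𝟙ᵀv=89.968586  D=ac−b²=28.735543
λ₁=(c·0.170−b)/D = (89.968586·0.170−11.311118)/28.735543 = 0.138628
λ₂=(a−b·0.170)/D = (1.741463−11.311118·0.170)/28.735543 = -0.006314
w* = 0.138628·u + -0.006314·v:
  w_0 = 0.138628·1.3114 + -0.006314·9.9875 = 0.1187  (Kellogg)
  w_1 = 0.138628·-0.5574 + -0.006314·2.3587 = -0.0922  (Xerox)
  w_2 = 0.138628·3.7360 + -0.006314·26.9320 = 0.3479  (JPMorgan)
  w_3 = 0.138628·0.7187 + -0.006314·9.0254 = 0.0427  (Alcoa)
  w_4 = 0.138628·4.5465 + -0.006314·18.8097 = 0.5115  (GE)
  w_5 = 0.138628·1.5559 + -0.006314·22.8553 = 0.0714  (Raytheon)
Σw_i=1.0000  μᵀw=0.1700
σ²=wᵀΣw=λ₁·μ_p+λ₂ = 0.138628·0.170 + -0.006314 = 0.017253 ≈ 0.0173


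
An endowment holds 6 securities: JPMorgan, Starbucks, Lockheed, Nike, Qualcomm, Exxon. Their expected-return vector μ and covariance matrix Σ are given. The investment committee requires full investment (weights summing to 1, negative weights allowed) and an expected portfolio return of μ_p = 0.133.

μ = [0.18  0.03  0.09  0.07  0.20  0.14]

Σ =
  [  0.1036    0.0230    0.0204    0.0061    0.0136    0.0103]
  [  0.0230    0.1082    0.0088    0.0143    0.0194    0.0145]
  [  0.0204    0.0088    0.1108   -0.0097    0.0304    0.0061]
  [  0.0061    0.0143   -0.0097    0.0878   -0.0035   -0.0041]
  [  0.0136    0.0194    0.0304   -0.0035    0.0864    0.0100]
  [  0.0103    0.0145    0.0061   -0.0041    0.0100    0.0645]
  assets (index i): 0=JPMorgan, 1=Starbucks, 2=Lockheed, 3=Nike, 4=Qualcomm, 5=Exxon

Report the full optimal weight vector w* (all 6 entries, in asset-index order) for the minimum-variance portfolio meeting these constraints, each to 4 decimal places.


0.1367  0.0195  0.1066  0.2426  0.1998  0.2948

g=Σ⁻¹μ = [1.3857  -0.7753  0.0319  1.0008  2.0847  1.8609]
h=Σ⁻¹𝟙 = [4.7885  3.1120  6.3544  12.1392  6.8558  13.1474]
a=μᵀg=0.976567  b=𝟙ᵀg=5.588732  c=𝟙ᵀh=46.397301  D=ac−b²=14.076138
λ₁=(c·0.133−b)/D = (46.397301·0.133−5.588732)/14.076138 = 0.041354
λ₂=(a−b·0.133)/D = (0.976567−5.588732·0.133)/14.076138 = 0.016572
w* = 0.041354·g + 0.016572·h:
  w_0 = 0.041354·1.3857 + 0.016572·4.7885 = 0.1367  (JPMorgan)
  w_1 = 0.041354·-0.7753 + 0.016572·3.1120 = 0.0195  (Starbucks)
  w_2 = 0.041354·0.0319 + 0.016572·6.3544 = 0.1066  (Lockheed)
  w_3 = 0.041354·1.0008 + 0.016572·12.1392 = 0.2426  (Nike)
  w_4 = 0.041354·2.0847 + 0.016572·6.8558 = 0.1998  (Qualcomm)
  w_5 = 0.041354·1.8609 + 0.016572·13.1474 = 0.2948  (Exxon)
Σw_i=1.0000  μᵀw=0.1330
σ²=wᵀΣw=λ₁·μ_p+λ₂ = 0.041354·0.133 + 0.016572 = 0.022072 ≈ 0.0221


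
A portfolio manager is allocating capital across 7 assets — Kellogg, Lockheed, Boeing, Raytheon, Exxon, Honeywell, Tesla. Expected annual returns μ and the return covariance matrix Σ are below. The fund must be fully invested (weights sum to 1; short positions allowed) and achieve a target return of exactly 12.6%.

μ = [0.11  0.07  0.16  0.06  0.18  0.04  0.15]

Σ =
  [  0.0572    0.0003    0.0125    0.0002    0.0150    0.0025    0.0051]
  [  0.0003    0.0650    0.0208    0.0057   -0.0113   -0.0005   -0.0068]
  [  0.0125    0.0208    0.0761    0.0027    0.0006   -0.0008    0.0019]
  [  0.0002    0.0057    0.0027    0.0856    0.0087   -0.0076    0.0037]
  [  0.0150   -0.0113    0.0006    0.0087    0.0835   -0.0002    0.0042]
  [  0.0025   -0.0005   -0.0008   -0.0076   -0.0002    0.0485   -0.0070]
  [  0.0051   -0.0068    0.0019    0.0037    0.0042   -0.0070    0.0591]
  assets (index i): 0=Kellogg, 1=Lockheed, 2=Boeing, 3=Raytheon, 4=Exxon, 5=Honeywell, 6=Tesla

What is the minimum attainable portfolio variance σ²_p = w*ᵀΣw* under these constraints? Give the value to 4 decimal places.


0.0129

p=Σ⁻¹μ = [0.7644  1.1578  1.5814  0.3707  2.0004  1.2560  2.5379]
q=Σ⁻¹𝟙 = [10.5054  16.3786  6.2586  10.7034  10.2368  24.8458  19.2425]
a=μᵀp=1.231388  b=𝟙ᵀp=9.668508  c=𝟙ᵀq=98.171138  D=ac−b²=27.406731
λ₁=(c·0.126−b)/D = (98.171138·0.126−9.668508)/27.406731 = 0.098554
λ₂=(a−b·0.126)/D = (1.231388−9.668508·0.126)/27.406731 = 0.000480
w* = 0.098554·p + 0.000480·q:
  w_0 = 0.098554·0.7644 + 0.000480·10.5054 = 0.0804  (Kellogg)
  w_1 = 0.098554·1.1578 + 0.000480·16.3786 = 0.1220  (Lockheed)
  w_2 = 0.098554·1.5814 + 0.000480·6.2586 = 0.1589  (Boeing)
  w_3 = 0.098554·0.3707 + 0.000480·10.7034 = 0.0417  (Raytheon)
  w_4 = 0.098554·2.0004 + 0.000480·10.2368 = 0.2021  (Exxon)
  w_5 = 0.098554·1.2560 + 0.000480·24.8458 = 0.1357  (Honeywell)
  w_6 = 0.098554·2.5379 + 0.000480·19.2425 = 0.2594  (Tesla)
Σw_i=1.0000  μᵀw=0.1260
σ²=wᵀΣw=λ₁·μ_p+λ₂ = 0.098554·0.126 + 0.000480 = 0.012898 ≈ 0.0129


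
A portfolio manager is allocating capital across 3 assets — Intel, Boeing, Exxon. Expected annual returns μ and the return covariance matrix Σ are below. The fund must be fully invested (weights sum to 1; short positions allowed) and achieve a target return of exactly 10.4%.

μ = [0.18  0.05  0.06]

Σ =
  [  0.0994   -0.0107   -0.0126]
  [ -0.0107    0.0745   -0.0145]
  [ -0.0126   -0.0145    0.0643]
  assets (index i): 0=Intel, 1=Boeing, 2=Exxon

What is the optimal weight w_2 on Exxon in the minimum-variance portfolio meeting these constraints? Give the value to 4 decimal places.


u=Σ⁻¹μ = [2.1603  1.3026  1.6502]
v=Σ⁻¹𝟙 = [15.1440  20.0838  23.0487]
a=μᵀu=0.552987  b=𝟙ᵀu=5.113027  c=𝟙ᵀv=58.276483  D=ac−b²=6.083101
λ₁=(c·0.104−b)/D = (58.276483·0.104−5.113027)/6.083101 = 0.155797
λ₂=(a−b·0.104)/D = (0.552987−5.113027·0.104)/6.083101 = 0.003490
w* = 0.155797·u + 0.003490·v:
  w_0 = 0.155797·2.1603 + 0.003490·15.1440 = 0.3894  (Intel)
  w_1 = 0.155797·1.3026 + 0.003490·20.0838 = 0.2730  (Boeing)
  w_2 = 0.155797·1.6502 + 0.003490·23.0487 = 0.3375  (Exxon)
Σw_i=1.0000  μᵀw=0.1040
σ²=wᵀΣw=λ₁·μ_p+λ₂ = 0.155797·0.104 + 0.003490 = 0.019693 ≈ 0.0197

0.3375


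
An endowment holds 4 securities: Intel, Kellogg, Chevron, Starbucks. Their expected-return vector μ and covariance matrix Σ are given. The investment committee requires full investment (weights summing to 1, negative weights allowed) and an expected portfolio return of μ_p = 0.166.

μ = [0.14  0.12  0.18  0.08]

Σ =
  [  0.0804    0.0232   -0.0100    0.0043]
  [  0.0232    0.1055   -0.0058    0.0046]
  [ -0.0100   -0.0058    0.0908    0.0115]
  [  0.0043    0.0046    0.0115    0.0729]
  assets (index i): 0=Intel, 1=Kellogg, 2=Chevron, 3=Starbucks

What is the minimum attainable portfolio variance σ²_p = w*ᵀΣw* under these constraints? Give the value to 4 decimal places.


g=Σ⁻¹μ = [1.7317  0.8486  2.1510  0.6024]
h=Σ⁻¹𝟙 = [11.2010  7.1670  11.3347  10.8164]
a=μᵀg=0.779650  b=𝟙ᵀg=5.333745  c=𝟙ᵀh=40.519171  D=ac−b²=3.141940
λ₁=(c·0.166−b)/D = (40.519171·0.166−5.333745)/3.141940 = 0.443178
λ₂=(a−b·0.166)/D = (0.779650−5.333745·0.166)/3.141940 = -0.033658
w* = 0.443178·g + -0.033658·h:
  w_0 = 0.443178·1.7317 + -0.033658·11.2010 = 0.3905  (Intel)
  w_1 = 0.443178·0.8486 + -0.033658·7.1670 = 0.1349  (Kellogg)
  w_2 = 0.443178·2.1510 + -0.033658·11.3347 = 0.5718  (Chevron)
  w_3 = 0.443178·0.6024 + -0.033658·10.8164 = -0.0971  (Starbucks)
Σw_i=1.0000  μᵀw=0.1660
σ²=wᵀΣw=λ₁·μ_p+λ₂ = 0.443178·0.166 + -0.033658 = 0.039909 ≈ 0.0399

0.0399


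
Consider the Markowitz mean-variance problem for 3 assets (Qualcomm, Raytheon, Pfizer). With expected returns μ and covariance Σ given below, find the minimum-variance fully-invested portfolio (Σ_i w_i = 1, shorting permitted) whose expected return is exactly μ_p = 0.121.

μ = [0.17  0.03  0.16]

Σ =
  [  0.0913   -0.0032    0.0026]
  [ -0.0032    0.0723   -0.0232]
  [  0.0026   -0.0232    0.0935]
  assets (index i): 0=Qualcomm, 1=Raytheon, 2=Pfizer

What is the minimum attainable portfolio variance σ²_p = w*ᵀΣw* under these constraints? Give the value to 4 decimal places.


0.0233

p=Σ⁻¹μ = [1.8460  1.1183  1.9374]
q=Σ⁻¹𝟙 = [11.1941  19.1864  15.1446]
a=μᵀp=0.657354  b=𝟙ᵀp=4.901722  c=𝟙ᵀq=45.525070  D=ac−b²=5.899211
λ₁=(c·0.121−b)/D = (45.525070·0.121−4.901722)/5.899211 = 0.102863
λ₂=(a−b·0.121)/D = (0.657354−4.901722·0.121)/5.899211 = 0.010891
w* = 0.102863·p + 0.010891·q:
  w_0 = 0.102863·1.8460 + 0.010891·11.1941 = 0.3118  (Qualcomm)
  w_1 = 0.102863·1.1183 + 0.010891·19.1864 = 0.3240  (Raytheon)
  w_2 = 0.102863·1.9374 + 0.010891·15.1446 = 0.3642  (Pfizer)
Σw_i=1.0000  μᵀw=0.1210
σ²=wᵀΣw=λ₁·μ_p+λ₂ = 0.102863·0.121 + 0.010891 = 0.023337 ≈ 0.0233


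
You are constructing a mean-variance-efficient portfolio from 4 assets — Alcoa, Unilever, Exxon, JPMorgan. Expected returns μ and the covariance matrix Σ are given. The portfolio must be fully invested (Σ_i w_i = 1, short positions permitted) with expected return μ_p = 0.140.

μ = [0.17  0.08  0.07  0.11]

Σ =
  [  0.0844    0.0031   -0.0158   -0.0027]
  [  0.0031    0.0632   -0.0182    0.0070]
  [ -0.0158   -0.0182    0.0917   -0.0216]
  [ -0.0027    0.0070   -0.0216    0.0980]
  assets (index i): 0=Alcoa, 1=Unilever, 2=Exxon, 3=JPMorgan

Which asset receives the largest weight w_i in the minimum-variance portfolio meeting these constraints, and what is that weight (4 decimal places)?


u=Σ⁻¹μ = [2.3460  1.5098  1.8157  1.4794]
v=Σ⁻¹𝟙 = [15.4460  19.4939  20.6853  13.7964]
a=μᵀu=0.809439  b=𝟙ᵀu=7.150914  c=𝟙ᵀv=69.421629  D=ac−b²=5.057016
λ₁=(c·0.140−b)/D = (69.421629·0.140−7.150914)/5.057016 = 0.507832
λ₂=(a−b·0.140)/D = (0.809439−7.150914·0.140)/5.057016 = -0.037906
w* = 0.507832·u + -0.037906·v:
  w_0 = 0.507832·2.3460 + -0.037906·15.4460 = 0.6059  (Alcoa)
  w_1 = 0.507832·1.5098 + -0.037906·19.4939 = 0.0278  (Unilever)
  w_2 = 0.507832·1.8157 + -0.037906·20.6853 = 0.1380  (Exxon)
  w_3 = 0.507832·1.4794 + -0.037906·13.7964 = 0.2283  (JPMorgan)
Σw_i=1.0000  μᵀw=0.1400
σ²=wᵀΣw=λ₁·μ_p+λ₂ = 0.507832·0.140 + -0.037906 = 0.033191 ≈ 0.0332

Alcoa (0.6059)


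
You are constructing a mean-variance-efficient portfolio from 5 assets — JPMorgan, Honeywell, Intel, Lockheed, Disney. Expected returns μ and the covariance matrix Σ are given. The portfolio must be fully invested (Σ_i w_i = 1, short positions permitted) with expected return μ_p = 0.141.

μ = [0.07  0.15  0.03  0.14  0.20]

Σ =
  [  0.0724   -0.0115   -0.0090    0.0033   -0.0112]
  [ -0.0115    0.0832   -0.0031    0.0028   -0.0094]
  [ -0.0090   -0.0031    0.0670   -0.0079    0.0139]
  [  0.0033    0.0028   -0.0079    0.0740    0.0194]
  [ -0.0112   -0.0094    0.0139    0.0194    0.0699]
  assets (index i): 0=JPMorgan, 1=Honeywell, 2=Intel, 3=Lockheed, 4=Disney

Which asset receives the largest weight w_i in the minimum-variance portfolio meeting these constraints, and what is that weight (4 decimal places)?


x=Σ⁻¹μ = [1.8272  2.3924  0.2540  0.9157  3.1711]
y=Σ⁻¹𝟙 = [20.1790  16.6272  16.7870  10.2103  13.6034]
a=μᵀx=1.256793  b=𝟙ᵀx=8.560352  c=𝟙ᵀy=77.406958  D=ac−b²=24.004862
λ₁=(c·0.141−b)/D = (77.406958·0.141−8.560352)/24.004862 = 0.098065
λ₂=(a−b·0.141)/D = (1.256793−8.560352·0.141)/24.004862 = 0.002074
w* = 0.098065·x + 0.002074·y:
  w_0 = 0.098065·1.8272 + 0.002074·20.1790 = 0.2210  (JPMorgan)
  w_1 = 0.098065·2.3924 + 0.002074·16.6272 = 0.2691  (Honeywell)
  w_2 = 0.098065·0.2540 + 0.002074·16.7870 = 0.0597  (Intel)
  w_3 = 0.098065·0.9157 + 0.002074·10.2103 = 0.1110  (Lockheed)
  w_4 = 0.098065·3.1711 + 0.002074·13.6034 = 0.3392  (Disney)
Σw_i=1.0000  μᵀw=0.1410
σ²=wᵀΣw=λ₁·μ_p+λ₂ = 0.098065·0.141 + 0.002074 = 0.015901 ≈ 0.0159

Disney (0.3392)


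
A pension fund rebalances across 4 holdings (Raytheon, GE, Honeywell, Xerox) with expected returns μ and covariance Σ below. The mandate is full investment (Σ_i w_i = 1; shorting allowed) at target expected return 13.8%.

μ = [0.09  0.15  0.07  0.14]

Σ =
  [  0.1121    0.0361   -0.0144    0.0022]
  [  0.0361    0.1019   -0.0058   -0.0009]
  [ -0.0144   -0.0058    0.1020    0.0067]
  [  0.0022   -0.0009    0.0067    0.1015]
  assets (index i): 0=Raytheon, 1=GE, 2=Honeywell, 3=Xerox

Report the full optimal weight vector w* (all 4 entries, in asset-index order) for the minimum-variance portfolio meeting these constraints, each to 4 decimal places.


0.0147  0.4756  0.0860  0.4237

x=Σ⁻¹μ = [0.4290  1.3738  0.7374  1.3335]
y=Σ⁻¹𝟙 = [7.6061  7.8094  10.7274  9.0485]
a=μᵀx=0.482988  b=𝟙ᵀx=3.873675  c=𝟙ᵀy=35.191487  D=ac−b²=1.991689
λ₁=(c·0.138−b)/D = (35.191487·0.138−3.873675)/1.991689 = 0.493425
λ₂=(a−b·0.138)/D = (0.482988−3.873675·0.138)/1.991689 = -0.025897
w* = 0.493425·x + -0.025897·y:
  w_0 = 0.493425·0.4290 + -0.025897·7.6061 = 0.0147  (Raytheon)
  w_1 = 0.493425·1.3738 + -0.025897·7.8094 = 0.4756  (GE)
  w_2 = 0.493425·0.7374 + -0.025897·10.7274 = 0.0860  (Honeywell)
  w_3 = 0.493425·1.3335 + -0.025897·9.0485 = 0.4237  (Xerox)
Σw_i=1.0000  μᵀw=0.1380
σ²=wᵀΣw=λ₁·μ_p+λ₂ = 0.493425·0.138 + -0.025897 = 0.042195 ≈ 0.0422


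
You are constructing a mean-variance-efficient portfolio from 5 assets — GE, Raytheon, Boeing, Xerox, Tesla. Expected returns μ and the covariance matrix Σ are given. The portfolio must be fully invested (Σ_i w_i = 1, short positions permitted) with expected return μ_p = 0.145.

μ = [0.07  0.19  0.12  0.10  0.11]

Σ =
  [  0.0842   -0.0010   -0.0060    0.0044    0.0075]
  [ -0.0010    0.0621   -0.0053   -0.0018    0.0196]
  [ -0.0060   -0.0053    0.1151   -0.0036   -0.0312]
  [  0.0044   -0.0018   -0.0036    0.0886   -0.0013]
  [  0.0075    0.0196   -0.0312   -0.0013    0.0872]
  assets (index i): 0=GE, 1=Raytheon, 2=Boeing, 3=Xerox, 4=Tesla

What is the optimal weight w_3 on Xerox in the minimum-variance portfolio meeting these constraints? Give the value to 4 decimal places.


0.1478

x=Σ⁻¹μ = [0.8130  2.8883  1.5595  1.2268  1.1186]
y=Σ⁻¹𝟙 = [11.2922  13.8640  13.6549  11.7449  12.4412]
a=μᵀx=1.038554  b=𝟙ᵀx=7.606240  c=𝟙ᵀy=62.997340  D=ac−b²=7.571275
λ₁=(c·0.145−b)/D = (62.997340·0.145−7.606240)/7.571275 = 0.201865
λ₂=(a−b·0.145)/D = (1.038554−7.606240·0.145)/7.571275 = -0.008499
w* = 0.201865·x + -0.008499·y:
  w_0 = 0.201865·0.8130 + -0.008499·11.2922 = 0.0681  (GE)
  w_1 = 0.201865·2.8883 + -0.008499·13.8640 = 0.4652  (Raytheon)
  w_2 = 0.201865·1.5595 + -0.008499·13.6549 = 0.1988  (Boeing)
  w_3 = 0.201865·1.2268 + -0.008499·11.7449 = 0.1478  (Xerox)
  w_4 = 0.201865·1.1186 + -0.008499·12.4412 = 0.1201  (Tesla)
Σw_i=1.0000  μᵀw=0.1450
σ²=wᵀΣw=λ₁·μ_p+λ₂ = 0.201865·0.145 + -0.008499 = 0.020771 ≈ 0.0208


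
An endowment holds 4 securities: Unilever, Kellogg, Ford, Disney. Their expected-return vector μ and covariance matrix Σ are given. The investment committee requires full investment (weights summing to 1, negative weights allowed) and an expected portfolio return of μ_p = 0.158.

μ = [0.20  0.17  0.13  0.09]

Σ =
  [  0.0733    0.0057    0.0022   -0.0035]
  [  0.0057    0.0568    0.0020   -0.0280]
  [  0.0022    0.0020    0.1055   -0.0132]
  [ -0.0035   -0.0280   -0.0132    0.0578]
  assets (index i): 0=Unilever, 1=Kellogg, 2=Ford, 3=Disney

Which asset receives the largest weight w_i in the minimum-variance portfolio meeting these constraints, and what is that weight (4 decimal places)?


Kellogg (0.3804)

u=Σ⁻¹μ = [2.5124  4.8747  1.6437  4.4460]
v=Σ⁻¹𝟙 = [12.3634  34.5397  13.2979  37.8186]
a=μᵀu=1.944999  b=𝟙ᵀu=13.476814  c=𝟙ᵀv=98.019509  D=ac−b²=9.023364
λ₁=(c·0.158−b)/D = (98.019509·0.158−13.476814)/9.023364 = 0.222785
λ₂=(a−b·0.158)/D = (1.944999−13.476814·0.158)/9.023364 = -0.020429
w* = 0.222785·u + -0.020429·v:
  w_0 = 0.222785·2.5124 + -0.020429·12.3634 = 0.3072  (Unilever)
  w_1 = 0.222785·4.8747 + -0.020429·34.5397 = 0.3804  (Kellogg)
  w_2 = 0.222785·1.6437 + -0.020429·13.2979 = 0.0945  (Ford)
  w_3 = 0.222785·4.4460 + -0.020429·37.8186 = 0.2179  (Disney)
Σw_i=1.0000  μᵀw=0.1580
σ²=wᵀΣw=λ₁·μ_p+λ₂ = 0.222785·0.158 + -0.020429 = 0.014771 ≈ 0.0148


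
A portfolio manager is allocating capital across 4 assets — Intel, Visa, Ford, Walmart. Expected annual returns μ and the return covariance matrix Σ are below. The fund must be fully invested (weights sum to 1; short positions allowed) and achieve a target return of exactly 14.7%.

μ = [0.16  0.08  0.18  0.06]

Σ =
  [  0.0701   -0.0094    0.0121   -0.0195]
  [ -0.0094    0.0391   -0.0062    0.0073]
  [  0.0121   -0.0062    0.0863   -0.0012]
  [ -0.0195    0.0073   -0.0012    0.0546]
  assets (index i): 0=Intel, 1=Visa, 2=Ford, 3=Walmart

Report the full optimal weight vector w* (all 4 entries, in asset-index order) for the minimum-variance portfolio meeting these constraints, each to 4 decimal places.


u=Σ⁻¹μ = [2.8101  2.6913  1.9099  1.7847]
v=Σ⁻¹𝟙 = [22.5631  28.4520  10.7851  22.8063]
a=μᵀu=1.115783  b=𝟙ᵀu=9.195955  c=𝟙ᵀv=84.606516  D=ac−b²=9.836923
λ₁=(c·0.147−b)/D = (84.606516·0.147−9.195955)/9.836923 = 0.329494
λ₂=(a−b·0.147)/D = (1.115783−9.195955·0.147)/9.836923 = -0.023994
w* = 0.329494·u + -0.023994·v:
  w_0 = 0.329494·2.8101 + -0.023994·22.5631 = 0.3845  (Intel)
  w_1 = 0.329494·2.6913 + -0.023994·28.4520 = 0.2041  (Visa)
  w_2 = 0.329494·1.9099 + -0.023994·10.7851 = 0.3705  (Ford)
  w_3 = 0.329494·1.7847 + -0.023994·22.8063 = 0.0408  (Walmart)
Σw_i=1.0000  μᵀw=0.1470
σ²=wᵀΣw=λ₁·μ_p+λ₂ = 0.329494·0.147 + -0.023994 = 0.024442 ≈ 0.0244

0.3845  0.2041  0.3705  0.0408


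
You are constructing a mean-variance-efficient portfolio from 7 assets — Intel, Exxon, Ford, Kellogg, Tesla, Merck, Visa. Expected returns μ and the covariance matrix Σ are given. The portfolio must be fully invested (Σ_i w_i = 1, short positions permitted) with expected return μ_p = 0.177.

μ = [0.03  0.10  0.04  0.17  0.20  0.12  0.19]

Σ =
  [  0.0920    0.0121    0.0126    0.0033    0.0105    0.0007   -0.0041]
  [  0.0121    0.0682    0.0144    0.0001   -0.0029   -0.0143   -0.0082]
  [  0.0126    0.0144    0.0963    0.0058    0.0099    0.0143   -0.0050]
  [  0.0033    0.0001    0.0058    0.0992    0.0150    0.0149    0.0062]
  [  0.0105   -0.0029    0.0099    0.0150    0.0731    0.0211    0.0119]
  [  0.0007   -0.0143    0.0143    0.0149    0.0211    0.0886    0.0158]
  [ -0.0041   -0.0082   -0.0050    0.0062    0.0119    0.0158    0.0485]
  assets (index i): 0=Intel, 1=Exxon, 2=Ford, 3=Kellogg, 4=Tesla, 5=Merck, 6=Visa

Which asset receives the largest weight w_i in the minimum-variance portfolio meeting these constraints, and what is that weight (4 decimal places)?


p=Σ⁻¹μ = [-0.0466  2.0715  -0.0333  1.1447  1.9009  0.4234  3.5097]
q=Σ⁻¹𝟙 = [7.8873  16.0872  6.0048  6.2856  5.8332  6.8082  20.1716]
a=μᵀp=1.496857  b=𝟙ᵀp=8.970313  c=𝟙ᵀq=69.077894  D=ac−b²=22.933180
λ₁=(c·0.177−b)/D = (69.077894·0.177−8.970313)/22.933180 = 0.141998
λ₂=(a−b·0.177)/D = (1.496857−8.970313·0.177)/22.933180 = -0.003963
w* = 0.141998·p + -0.003963·q:
  w_0 = 0.141998·-0.0466 + -0.003963·7.8873 = -0.0379  (Intel)
  w_1 = 0.141998·2.0715 + -0.003963·16.0872 = 0.2304  (Exxon)
  w_2 = 0.141998·-0.0333 + -0.003963·6.0048 = -0.0285  (Ford)
  w_3 = 0.141998·1.1447 + -0.003963·6.2856 = 0.1376  (Kellogg)
  w_4 = 0.141998·1.9009 + -0.003963·5.8332 = 0.2468  (Tesla)
  w_5 = 0.141998·0.4234 + -0.003963·6.8082 = 0.0331  (Merck)
  w_6 = 0.141998·3.5097 + -0.003963·20.1716 = 0.4184  (Visa)
Σw_i=1.0000  μᵀw=0.1770
σ²=wᵀΣw=λ₁·μ_p+λ₂ = 0.141998·0.177 + -0.003963 = 0.021171 ≈ 0.0212

Visa (0.4184)
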